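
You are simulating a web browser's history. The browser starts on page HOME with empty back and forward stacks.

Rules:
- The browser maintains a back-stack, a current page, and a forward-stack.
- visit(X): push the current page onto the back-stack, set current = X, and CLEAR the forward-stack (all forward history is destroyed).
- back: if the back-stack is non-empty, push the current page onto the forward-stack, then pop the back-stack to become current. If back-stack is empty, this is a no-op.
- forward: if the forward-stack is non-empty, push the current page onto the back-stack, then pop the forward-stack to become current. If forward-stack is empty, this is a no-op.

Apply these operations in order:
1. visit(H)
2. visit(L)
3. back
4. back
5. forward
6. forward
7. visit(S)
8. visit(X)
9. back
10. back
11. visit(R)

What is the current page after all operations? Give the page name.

After 1 (visit(H)): cur=H back=1 fwd=0
After 2 (visit(L)): cur=L back=2 fwd=0
After 3 (back): cur=H back=1 fwd=1
After 4 (back): cur=HOME back=0 fwd=2
After 5 (forward): cur=H back=1 fwd=1
After 6 (forward): cur=L back=2 fwd=0
After 7 (visit(S)): cur=S back=3 fwd=0
After 8 (visit(X)): cur=X back=4 fwd=0
After 9 (back): cur=S back=3 fwd=1
After 10 (back): cur=L back=2 fwd=2
After 11 (visit(R)): cur=R back=3 fwd=0

Answer: R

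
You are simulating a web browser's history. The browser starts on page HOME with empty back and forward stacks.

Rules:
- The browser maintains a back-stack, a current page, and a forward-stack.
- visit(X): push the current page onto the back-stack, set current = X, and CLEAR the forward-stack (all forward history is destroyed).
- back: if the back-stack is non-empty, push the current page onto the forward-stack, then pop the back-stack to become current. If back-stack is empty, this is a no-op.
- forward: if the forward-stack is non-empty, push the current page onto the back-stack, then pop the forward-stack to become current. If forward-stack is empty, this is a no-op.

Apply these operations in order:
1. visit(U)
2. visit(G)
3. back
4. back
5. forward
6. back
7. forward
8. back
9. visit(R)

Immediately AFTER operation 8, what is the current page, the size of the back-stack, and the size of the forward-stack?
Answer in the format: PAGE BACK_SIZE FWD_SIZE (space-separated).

After 1 (visit(U)): cur=U back=1 fwd=0
After 2 (visit(G)): cur=G back=2 fwd=0
After 3 (back): cur=U back=1 fwd=1
After 4 (back): cur=HOME back=0 fwd=2
After 5 (forward): cur=U back=1 fwd=1
After 6 (back): cur=HOME back=0 fwd=2
After 7 (forward): cur=U back=1 fwd=1
After 8 (back): cur=HOME back=0 fwd=2

HOME 0 2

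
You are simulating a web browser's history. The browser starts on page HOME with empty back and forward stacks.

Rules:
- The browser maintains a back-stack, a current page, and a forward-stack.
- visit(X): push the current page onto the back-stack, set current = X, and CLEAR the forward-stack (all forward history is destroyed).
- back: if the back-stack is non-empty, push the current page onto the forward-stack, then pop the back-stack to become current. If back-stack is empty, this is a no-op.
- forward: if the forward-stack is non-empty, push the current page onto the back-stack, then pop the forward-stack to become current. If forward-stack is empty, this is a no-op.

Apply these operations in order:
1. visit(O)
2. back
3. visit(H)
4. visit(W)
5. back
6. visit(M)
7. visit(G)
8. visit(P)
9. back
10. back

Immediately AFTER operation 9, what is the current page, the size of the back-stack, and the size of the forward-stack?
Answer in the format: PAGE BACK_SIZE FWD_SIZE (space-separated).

After 1 (visit(O)): cur=O back=1 fwd=0
After 2 (back): cur=HOME back=0 fwd=1
After 3 (visit(H)): cur=H back=1 fwd=0
After 4 (visit(W)): cur=W back=2 fwd=0
After 5 (back): cur=H back=1 fwd=1
After 6 (visit(M)): cur=M back=2 fwd=0
After 7 (visit(G)): cur=G back=3 fwd=0
After 8 (visit(P)): cur=P back=4 fwd=0
After 9 (back): cur=G back=3 fwd=1

G 3 1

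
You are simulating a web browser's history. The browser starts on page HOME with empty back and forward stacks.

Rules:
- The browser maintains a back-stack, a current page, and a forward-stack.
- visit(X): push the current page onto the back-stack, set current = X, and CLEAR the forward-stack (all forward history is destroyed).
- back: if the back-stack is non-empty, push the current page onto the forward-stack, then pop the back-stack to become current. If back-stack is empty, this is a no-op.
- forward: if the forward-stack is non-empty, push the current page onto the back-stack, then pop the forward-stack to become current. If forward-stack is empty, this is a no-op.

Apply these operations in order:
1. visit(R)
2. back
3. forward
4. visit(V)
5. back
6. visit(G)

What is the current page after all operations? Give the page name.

Answer: G

Derivation:
After 1 (visit(R)): cur=R back=1 fwd=0
After 2 (back): cur=HOME back=0 fwd=1
After 3 (forward): cur=R back=1 fwd=0
After 4 (visit(V)): cur=V back=2 fwd=0
After 5 (back): cur=R back=1 fwd=1
After 6 (visit(G)): cur=G back=2 fwd=0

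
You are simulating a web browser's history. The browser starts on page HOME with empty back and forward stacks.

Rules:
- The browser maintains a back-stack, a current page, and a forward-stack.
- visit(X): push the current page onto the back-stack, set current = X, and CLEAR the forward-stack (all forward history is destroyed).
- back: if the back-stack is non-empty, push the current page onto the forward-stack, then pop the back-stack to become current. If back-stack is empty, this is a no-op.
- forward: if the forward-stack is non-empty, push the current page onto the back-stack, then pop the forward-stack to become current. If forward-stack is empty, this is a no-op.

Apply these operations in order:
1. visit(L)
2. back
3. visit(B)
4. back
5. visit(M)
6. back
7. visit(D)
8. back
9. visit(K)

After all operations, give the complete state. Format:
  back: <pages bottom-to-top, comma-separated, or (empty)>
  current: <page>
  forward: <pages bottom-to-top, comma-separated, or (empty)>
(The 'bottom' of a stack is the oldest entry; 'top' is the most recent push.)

Answer: back: HOME
current: K
forward: (empty)

Derivation:
After 1 (visit(L)): cur=L back=1 fwd=0
After 2 (back): cur=HOME back=0 fwd=1
After 3 (visit(B)): cur=B back=1 fwd=0
After 4 (back): cur=HOME back=0 fwd=1
After 5 (visit(M)): cur=M back=1 fwd=0
After 6 (back): cur=HOME back=0 fwd=1
After 7 (visit(D)): cur=D back=1 fwd=0
After 8 (back): cur=HOME back=0 fwd=1
After 9 (visit(K)): cur=K back=1 fwd=0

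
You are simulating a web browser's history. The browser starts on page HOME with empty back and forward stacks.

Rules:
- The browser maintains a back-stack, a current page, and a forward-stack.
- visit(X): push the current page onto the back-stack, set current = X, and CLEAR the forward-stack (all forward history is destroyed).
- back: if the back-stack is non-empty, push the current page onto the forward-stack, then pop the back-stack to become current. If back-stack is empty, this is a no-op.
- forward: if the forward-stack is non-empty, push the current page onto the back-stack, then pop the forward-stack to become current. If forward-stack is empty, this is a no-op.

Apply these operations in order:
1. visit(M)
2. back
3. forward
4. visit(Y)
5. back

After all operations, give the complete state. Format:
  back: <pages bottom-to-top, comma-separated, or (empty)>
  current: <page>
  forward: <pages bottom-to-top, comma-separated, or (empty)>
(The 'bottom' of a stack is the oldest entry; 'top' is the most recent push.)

Answer: back: HOME
current: M
forward: Y

Derivation:
After 1 (visit(M)): cur=M back=1 fwd=0
After 2 (back): cur=HOME back=0 fwd=1
After 3 (forward): cur=M back=1 fwd=0
After 4 (visit(Y)): cur=Y back=2 fwd=0
After 5 (back): cur=M back=1 fwd=1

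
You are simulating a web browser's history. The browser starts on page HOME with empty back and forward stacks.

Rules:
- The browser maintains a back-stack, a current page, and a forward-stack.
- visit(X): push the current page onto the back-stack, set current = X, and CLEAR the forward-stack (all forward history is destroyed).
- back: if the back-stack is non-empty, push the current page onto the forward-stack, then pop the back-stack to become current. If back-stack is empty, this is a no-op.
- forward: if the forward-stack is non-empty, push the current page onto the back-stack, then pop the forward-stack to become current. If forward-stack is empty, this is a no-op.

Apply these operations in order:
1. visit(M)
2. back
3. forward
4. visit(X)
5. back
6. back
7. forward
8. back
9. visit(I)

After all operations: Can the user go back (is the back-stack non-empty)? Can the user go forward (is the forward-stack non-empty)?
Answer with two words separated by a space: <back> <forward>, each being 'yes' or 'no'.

Answer: yes no

Derivation:
After 1 (visit(M)): cur=M back=1 fwd=0
After 2 (back): cur=HOME back=0 fwd=1
After 3 (forward): cur=M back=1 fwd=0
After 4 (visit(X)): cur=X back=2 fwd=0
After 5 (back): cur=M back=1 fwd=1
After 6 (back): cur=HOME back=0 fwd=2
After 7 (forward): cur=M back=1 fwd=1
After 8 (back): cur=HOME back=0 fwd=2
After 9 (visit(I)): cur=I back=1 fwd=0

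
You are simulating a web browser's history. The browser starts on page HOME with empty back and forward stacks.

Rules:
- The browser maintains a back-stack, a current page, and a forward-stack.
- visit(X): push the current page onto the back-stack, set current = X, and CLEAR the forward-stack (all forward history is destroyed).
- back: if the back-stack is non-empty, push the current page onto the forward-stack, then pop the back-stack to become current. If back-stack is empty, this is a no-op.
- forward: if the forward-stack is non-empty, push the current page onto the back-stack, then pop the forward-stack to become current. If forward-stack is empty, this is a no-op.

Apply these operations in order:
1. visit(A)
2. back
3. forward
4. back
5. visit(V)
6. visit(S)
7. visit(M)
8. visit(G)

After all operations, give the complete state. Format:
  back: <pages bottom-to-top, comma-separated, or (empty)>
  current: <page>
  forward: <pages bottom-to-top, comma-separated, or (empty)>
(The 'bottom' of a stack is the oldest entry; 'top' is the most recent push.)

After 1 (visit(A)): cur=A back=1 fwd=0
After 2 (back): cur=HOME back=0 fwd=1
After 3 (forward): cur=A back=1 fwd=0
After 4 (back): cur=HOME back=0 fwd=1
After 5 (visit(V)): cur=V back=1 fwd=0
After 6 (visit(S)): cur=S back=2 fwd=0
After 7 (visit(M)): cur=M back=3 fwd=0
After 8 (visit(G)): cur=G back=4 fwd=0

Answer: back: HOME,V,S,M
current: G
forward: (empty)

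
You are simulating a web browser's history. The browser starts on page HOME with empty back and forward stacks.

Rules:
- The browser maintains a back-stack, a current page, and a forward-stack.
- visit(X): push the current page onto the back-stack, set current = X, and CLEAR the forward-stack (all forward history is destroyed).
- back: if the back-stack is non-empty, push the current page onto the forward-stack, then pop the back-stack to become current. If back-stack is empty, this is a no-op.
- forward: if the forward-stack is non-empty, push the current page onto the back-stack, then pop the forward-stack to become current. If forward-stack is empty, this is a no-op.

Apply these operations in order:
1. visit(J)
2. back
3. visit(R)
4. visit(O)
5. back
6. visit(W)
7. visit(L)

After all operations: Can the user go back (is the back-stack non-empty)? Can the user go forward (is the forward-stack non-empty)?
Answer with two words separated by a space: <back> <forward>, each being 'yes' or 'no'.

After 1 (visit(J)): cur=J back=1 fwd=0
After 2 (back): cur=HOME back=0 fwd=1
After 3 (visit(R)): cur=R back=1 fwd=0
After 4 (visit(O)): cur=O back=2 fwd=0
After 5 (back): cur=R back=1 fwd=1
After 6 (visit(W)): cur=W back=2 fwd=0
After 7 (visit(L)): cur=L back=3 fwd=0

Answer: yes no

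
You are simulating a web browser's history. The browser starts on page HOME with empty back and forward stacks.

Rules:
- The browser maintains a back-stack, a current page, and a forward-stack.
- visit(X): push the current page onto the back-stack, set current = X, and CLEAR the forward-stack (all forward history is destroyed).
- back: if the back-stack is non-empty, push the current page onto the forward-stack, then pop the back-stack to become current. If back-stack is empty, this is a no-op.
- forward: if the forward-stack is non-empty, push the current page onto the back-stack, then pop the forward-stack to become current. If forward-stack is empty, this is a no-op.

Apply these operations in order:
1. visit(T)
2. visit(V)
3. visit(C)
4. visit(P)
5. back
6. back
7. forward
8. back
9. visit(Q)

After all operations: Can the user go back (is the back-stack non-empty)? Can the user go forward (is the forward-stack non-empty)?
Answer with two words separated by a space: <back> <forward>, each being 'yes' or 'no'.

Answer: yes no

Derivation:
After 1 (visit(T)): cur=T back=1 fwd=0
After 2 (visit(V)): cur=V back=2 fwd=0
After 3 (visit(C)): cur=C back=3 fwd=0
After 4 (visit(P)): cur=P back=4 fwd=0
After 5 (back): cur=C back=3 fwd=1
After 6 (back): cur=V back=2 fwd=2
After 7 (forward): cur=C back=3 fwd=1
After 8 (back): cur=V back=2 fwd=2
After 9 (visit(Q)): cur=Q back=3 fwd=0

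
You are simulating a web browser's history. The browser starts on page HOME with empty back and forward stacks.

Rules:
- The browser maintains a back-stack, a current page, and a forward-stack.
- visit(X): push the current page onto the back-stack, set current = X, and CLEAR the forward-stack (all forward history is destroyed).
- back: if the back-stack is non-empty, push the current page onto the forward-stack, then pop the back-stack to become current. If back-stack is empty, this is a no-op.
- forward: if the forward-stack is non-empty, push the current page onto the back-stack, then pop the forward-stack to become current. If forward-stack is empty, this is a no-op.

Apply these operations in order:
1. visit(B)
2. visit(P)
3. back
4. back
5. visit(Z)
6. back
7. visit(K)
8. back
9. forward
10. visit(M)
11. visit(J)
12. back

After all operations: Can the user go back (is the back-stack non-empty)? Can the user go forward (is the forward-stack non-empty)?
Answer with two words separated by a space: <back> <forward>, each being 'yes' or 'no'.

After 1 (visit(B)): cur=B back=1 fwd=0
After 2 (visit(P)): cur=P back=2 fwd=0
After 3 (back): cur=B back=1 fwd=1
After 4 (back): cur=HOME back=0 fwd=2
After 5 (visit(Z)): cur=Z back=1 fwd=0
After 6 (back): cur=HOME back=0 fwd=1
After 7 (visit(K)): cur=K back=1 fwd=0
After 8 (back): cur=HOME back=0 fwd=1
After 9 (forward): cur=K back=1 fwd=0
After 10 (visit(M)): cur=M back=2 fwd=0
After 11 (visit(J)): cur=J back=3 fwd=0
After 12 (back): cur=M back=2 fwd=1

Answer: yes yes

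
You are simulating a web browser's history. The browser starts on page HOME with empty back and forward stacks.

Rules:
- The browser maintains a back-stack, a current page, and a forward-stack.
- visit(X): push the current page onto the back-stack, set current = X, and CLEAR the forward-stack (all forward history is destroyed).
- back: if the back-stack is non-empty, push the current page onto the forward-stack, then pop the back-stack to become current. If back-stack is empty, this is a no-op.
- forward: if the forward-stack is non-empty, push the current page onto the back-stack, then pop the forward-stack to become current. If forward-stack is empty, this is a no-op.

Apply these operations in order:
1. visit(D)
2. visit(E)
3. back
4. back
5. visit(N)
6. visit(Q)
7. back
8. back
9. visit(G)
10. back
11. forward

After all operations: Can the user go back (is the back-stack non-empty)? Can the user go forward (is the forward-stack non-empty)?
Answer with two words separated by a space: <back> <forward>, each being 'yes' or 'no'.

After 1 (visit(D)): cur=D back=1 fwd=0
After 2 (visit(E)): cur=E back=2 fwd=0
After 3 (back): cur=D back=1 fwd=1
After 4 (back): cur=HOME back=0 fwd=2
After 5 (visit(N)): cur=N back=1 fwd=0
After 6 (visit(Q)): cur=Q back=2 fwd=0
After 7 (back): cur=N back=1 fwd=1
After 8 (back): cur=HOME back=0 fwd=2
After 9 (visit(G)): cur=G back=1 fwd=0
After 10 (back): cur=HOME back=0 fwd=1
After 11 (forward): cur=G back=1 fwd=0

Answer: yes no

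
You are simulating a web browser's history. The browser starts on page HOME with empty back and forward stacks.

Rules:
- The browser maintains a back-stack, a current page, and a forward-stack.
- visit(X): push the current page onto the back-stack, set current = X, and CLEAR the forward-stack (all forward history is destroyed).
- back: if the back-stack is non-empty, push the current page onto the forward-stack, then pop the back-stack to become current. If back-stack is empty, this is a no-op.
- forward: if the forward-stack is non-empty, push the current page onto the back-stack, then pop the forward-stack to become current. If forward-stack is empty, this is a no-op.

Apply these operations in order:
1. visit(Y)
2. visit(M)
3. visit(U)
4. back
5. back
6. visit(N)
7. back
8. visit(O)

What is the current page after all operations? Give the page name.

Answer: O

Derivation:
After 1 (visit(Y)): cur=Y back=1 fwd=0
After 2 (visit(M)): cur=M back=2 fwd=0
After 3 (visit(U)): cur=U back=3 fwd=0
After 4 (back): cur=M back=2 fwd=1
After 5 (back): cur=Y back=1 fwd=2
After 6 (visit(N)): cur=N back=2 fwd=0
After 7 (back): cur=Y back=1 fwd=1
After 8 (visit(O)): cur=O back=2 fwd=0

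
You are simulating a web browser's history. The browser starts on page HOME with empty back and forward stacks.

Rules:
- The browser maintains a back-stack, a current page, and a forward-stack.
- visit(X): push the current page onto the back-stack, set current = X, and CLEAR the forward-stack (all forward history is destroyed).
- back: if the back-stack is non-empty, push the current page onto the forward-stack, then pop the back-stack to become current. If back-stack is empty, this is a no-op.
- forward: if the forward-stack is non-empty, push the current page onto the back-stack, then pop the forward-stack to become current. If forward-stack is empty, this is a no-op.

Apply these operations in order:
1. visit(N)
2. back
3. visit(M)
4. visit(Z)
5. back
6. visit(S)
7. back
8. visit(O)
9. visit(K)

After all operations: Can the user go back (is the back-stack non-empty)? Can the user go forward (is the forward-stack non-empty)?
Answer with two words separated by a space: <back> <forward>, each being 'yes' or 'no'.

After 1 (visit(N)): cur=N back=1 fwd=0
After 2 (back): cur=HOME back=0 fwd=1
After 3 (visit(M)): cur=M back=1 fwd=0
After 4 (visit(Z)): cur=Z back=2 fwd=0
After 5 (back): cur=M back=1 fwd=1
After 6 (visit(S)): cur=S back=2 fwd=0
After 7 (back): cur=M back=1 fwd=1
After 8 (visit(O)): cur=O back=2 fwd=0
After 9 (visit(K)): cur=K back=3 fwd=0

Answer: yes no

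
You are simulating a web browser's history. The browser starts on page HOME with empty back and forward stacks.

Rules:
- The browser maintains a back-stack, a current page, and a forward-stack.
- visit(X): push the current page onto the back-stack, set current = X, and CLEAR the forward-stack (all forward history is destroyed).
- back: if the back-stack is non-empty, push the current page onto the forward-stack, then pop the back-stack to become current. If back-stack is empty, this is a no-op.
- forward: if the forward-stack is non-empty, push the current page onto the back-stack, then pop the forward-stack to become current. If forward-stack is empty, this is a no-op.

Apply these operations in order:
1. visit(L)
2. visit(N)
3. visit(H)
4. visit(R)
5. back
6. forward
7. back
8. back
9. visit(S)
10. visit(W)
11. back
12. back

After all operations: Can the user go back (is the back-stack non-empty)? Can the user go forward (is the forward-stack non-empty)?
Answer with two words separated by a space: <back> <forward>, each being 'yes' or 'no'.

Answer: yes yes

Derivation:
After 1 (visit(L)): cur=L back=1 fwd=0
After 2 (visit(N)): cur=N back=2 fwd=0
After 3 (visit(H)): cur=H back=3 fwd=0
After 4 (visit(R)): cur=R back=4 fwd=0
After 5 (back): cur=H back=3 fwd=1
After 6 (forward): cur=R back=4 fwd=0
After 7 (back): cur=H back=3 fwd=1
After 8 (back): cur=N back=2 fwd=2
After 9 (visit(S)): cur=S back=3 fwd=0
After 10 (visit(W)): cur=W back=4 fwd=0
After 11 (back): cur=S back=3 fwd=1
After 12 (back): cur=N back=2 fwd=2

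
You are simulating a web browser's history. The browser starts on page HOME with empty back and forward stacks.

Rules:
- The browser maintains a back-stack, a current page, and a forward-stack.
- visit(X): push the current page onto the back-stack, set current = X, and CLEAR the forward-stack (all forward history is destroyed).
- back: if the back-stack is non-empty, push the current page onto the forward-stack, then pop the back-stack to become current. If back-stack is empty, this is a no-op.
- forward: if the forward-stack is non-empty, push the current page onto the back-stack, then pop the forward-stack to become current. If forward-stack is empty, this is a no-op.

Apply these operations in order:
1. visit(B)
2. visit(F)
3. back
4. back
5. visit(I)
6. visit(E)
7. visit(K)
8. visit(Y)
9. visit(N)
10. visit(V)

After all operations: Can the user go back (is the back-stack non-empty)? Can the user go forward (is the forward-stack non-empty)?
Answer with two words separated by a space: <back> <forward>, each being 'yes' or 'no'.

Answer: yes no

Derivation:
After 1 (visit(B)): cur=B back=1 fwd=0
After 2 (visit(F)): cur=F back=2 fwd=0
After 3 (back): cur=B back=1 fwd=1
After 4 (back): cur=HOME back=0 fwd=2
After 5 (visit(I)): cur=I back=1 fwd=0
After 6 (visit(E)): cur=E back=2 fwd=0
After 7 (visit(K)): cur=K back=3 fwd=0
After 8 (visit(Y)): cur=Y back=4 fwd=0
After 9 (visit(N)): cur=N back=5 fwd=0
After 10 (visit(V)): cur=V back=6 fwd=0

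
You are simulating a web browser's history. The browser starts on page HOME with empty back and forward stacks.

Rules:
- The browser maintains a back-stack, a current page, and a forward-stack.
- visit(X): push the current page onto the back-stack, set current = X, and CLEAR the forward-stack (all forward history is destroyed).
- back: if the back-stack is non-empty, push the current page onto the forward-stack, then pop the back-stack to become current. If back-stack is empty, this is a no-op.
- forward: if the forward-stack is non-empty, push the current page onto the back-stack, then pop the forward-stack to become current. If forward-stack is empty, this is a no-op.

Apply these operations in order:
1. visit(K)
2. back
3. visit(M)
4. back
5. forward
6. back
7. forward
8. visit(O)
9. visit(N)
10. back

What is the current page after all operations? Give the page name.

Answer: O

Derivation:
After 1 (visit(K)): cur=K back=1 fwd=0
After 2 (back): cur=HOME back=0 fwd=1
After 3 (visit(M)): cur=M back=1 fwd=0
After 4 (back): cur=HOME back=0 fwd=1
After 5 (forward): cur=M back=1 fwd=0
After 6 (back): cur=HOME back=0 fwd=1
After 7 (forward): cur=M back=1 fwd=0
After 8 (visit(O)): cur=O back=2 fwd=0
After 9 (visit(N)): cur=N back=3 fwd=0
After 10 (back): cur=O back=2 fwd=1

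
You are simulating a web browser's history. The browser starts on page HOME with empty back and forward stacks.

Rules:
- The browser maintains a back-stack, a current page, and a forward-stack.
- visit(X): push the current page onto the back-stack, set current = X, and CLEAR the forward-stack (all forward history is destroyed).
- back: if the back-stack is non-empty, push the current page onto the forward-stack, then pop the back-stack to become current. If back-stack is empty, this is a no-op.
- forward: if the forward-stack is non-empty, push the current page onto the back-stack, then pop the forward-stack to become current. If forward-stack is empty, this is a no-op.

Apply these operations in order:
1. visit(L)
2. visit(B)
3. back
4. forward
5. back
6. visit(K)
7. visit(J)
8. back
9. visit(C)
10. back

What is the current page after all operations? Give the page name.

Answer: K

Derivation:
After 1 (visit(L)): cur=L back=1 fwd=0
After 2 (visit(B)): cur=B back=2 fwd=0
After 3 (back): cur=L back=1 fwd=1
After 4 (forward): cur=B back=2 fwd=0
After 5 (back): cur=L back=1 fwd=1
After 6 (visit(K)): cur=K back=2 fwd=0
After 7 (visit(J)): cur=J back=3 fwd=0
After 8 (back): cur=K back=2 fwd=1
After 9 (visit(C)): cur=C back=3 fwd=0
After 10 (back): cur=K back=2 fwd=1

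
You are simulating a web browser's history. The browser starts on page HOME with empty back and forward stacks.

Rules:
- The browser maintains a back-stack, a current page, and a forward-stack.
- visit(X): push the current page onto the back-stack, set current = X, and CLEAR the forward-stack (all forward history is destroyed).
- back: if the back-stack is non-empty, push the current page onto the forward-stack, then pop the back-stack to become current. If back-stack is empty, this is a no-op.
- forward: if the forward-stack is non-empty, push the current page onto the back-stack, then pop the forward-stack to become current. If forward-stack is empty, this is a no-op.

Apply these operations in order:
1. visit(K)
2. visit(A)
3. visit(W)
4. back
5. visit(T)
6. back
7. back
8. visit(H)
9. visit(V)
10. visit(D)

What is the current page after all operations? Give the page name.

Answer: D

Derivation:
After 1 (visit(K)): cur=K back=1 fwd=0
After 2 (visit(A)): cur=A back=2 fwd=0
After 3 (visit(W)): cur=W back=3 fwd=0
After 4 (back): cur=A back=2 fwd=1
After 5 (visit(T)): cur=T back=3 fwd=0
After 6 (back): cur=A back=2 fwd=1
After 7 (back): cur=K back=1 fwd=2
After 8 (visit(H)): cur=H back=2 fwd=0
After 9 (visit(V)): cur=V back=3 fwd=0
After 10 (visit(D)): cur=D back=4 fwd=0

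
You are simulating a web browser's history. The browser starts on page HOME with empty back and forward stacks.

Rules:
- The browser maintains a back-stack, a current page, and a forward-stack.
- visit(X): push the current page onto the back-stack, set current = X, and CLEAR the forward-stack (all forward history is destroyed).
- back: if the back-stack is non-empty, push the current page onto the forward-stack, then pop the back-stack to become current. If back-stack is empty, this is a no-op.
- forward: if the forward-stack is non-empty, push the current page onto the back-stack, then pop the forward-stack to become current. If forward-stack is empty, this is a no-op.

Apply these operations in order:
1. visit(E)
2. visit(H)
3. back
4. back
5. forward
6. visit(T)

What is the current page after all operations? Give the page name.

After 1 (visit(E)): cur=E back=1 fwd=0
After 2 (visit(H)): cur=H back=2 fwd=0
After 3 (back): cur=E back=1 fwd=1
After 4 (back): cur=HOME back=0 fwd=2
After 5 (forward): cur=E back=1 fwd=1
After 6 (visit(T)): cur=T back=2 fwd=0

Answer: T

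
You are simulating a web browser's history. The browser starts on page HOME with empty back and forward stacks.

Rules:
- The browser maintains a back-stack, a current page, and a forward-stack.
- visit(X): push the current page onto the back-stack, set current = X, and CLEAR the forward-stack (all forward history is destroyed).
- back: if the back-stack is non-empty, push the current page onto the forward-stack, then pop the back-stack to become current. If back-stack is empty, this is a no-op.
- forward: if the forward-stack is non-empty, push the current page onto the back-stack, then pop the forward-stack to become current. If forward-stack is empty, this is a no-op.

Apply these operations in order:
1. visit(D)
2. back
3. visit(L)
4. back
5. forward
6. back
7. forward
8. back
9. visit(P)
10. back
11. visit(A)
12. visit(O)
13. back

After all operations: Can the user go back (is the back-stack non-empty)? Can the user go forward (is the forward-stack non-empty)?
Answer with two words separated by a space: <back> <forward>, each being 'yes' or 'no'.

Answer: yes yes

Derivation:
After 1 (visit(D)): cur=D back=1 fwd=0
After 2 (back): cur=HOME back=0 fwd=1
After 3 (visit(L)): cur=L back=1 fwd=0
After 4 (back): cur=HOME back=0 fwd=1
After 5 (forward): cur=L back=1 fwd=0
After 6 (back): cur=HOME back=0 fwd=1
After 7 (forward): cur=L back=1 fwd=0
After 8 (back): cur=HOME back=0 fwd=1
After 9 (visit(P)): cur=P back=1 fwd=0
After 10 (back): cur=HOME back=0 fwd=1
After 11 (visit(A)): cur=A back=1 fwd=0
After 12 (visit(O)): cur=O back=2 fwd=0
After 13 (back): cur=A back=1 fwd=1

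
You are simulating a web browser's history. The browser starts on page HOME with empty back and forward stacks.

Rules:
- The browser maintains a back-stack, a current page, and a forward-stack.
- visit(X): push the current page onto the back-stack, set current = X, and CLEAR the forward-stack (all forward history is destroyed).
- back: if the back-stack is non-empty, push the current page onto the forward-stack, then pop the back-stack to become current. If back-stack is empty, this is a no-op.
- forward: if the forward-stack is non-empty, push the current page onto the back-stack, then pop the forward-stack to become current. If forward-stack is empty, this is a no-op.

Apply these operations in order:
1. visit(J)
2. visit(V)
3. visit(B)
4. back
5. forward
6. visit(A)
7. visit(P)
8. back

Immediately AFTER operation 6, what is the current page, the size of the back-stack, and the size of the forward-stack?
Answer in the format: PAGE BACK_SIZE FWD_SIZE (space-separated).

After 1 (visit(J)): cur=J back=1 fwd=0
After 2 (visit(V)): cur=V back=2 fwd=0
After 3 (visit(B)): cur=B back=3 fwd=0
After 4 (back): cur=V back=2 fwd=1
After 5 (forward): cur=B back=3 fwd=0
After 6 (visit(A)): cur=A back=4 fwd=0

A 4 0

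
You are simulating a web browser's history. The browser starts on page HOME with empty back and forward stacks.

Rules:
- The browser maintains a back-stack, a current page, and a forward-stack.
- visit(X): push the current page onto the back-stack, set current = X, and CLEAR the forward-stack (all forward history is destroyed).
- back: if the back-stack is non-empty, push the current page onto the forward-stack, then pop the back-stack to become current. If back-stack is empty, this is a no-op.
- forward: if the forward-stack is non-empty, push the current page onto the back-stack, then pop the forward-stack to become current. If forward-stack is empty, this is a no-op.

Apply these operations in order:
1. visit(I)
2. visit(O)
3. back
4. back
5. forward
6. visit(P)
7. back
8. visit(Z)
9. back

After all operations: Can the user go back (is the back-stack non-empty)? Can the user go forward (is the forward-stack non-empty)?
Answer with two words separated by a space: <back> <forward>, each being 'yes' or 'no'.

Answer: yes yes

Derivation:
After 1 (visit(I)): cur=I back=1 fwd=0
After 2 (visit(O)): cur=O back=2 fwd=0
After 3 (back): cur=I back=1 fwd=1
After 4 (back): cur=HOME back=0 fwd=2
After 5 (forward): cur=I back=1 fwd=1
After 6 (visit(P)): cur=P back=2 fwd=0
After 7 (back): cur=I back=1 fwd=1
After 8 (visit(Z)): cur=Z back=2 fwd=0
After 9 (back): cur=I back=1 fwd=1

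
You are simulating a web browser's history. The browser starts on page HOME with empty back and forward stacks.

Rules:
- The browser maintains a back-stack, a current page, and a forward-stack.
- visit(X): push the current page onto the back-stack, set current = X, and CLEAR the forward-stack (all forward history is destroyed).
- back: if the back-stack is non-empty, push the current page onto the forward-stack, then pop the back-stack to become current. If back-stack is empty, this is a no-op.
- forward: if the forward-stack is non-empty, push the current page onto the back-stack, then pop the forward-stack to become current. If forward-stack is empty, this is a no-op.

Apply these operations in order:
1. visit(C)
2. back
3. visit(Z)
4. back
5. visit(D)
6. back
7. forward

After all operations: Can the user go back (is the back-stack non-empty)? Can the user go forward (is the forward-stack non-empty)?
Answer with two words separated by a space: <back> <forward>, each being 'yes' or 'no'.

Answer: yes no

Derivation:
After 1 (visit(C)): cur=C back=1 fwd=0
After 2 (back): cur=HOME back=0 fwd=1
After 3 (visit(Z)): cur=Z back=1 fwd=0
After 4 (back): cur=HOME back=0 fwd=1
After 5 (visit(D)): cur=D back=1 fwd=0
After 6 (back): cur=HOME back=0 fwd=1
After 7 (forward): cur=D back=1 fwd=0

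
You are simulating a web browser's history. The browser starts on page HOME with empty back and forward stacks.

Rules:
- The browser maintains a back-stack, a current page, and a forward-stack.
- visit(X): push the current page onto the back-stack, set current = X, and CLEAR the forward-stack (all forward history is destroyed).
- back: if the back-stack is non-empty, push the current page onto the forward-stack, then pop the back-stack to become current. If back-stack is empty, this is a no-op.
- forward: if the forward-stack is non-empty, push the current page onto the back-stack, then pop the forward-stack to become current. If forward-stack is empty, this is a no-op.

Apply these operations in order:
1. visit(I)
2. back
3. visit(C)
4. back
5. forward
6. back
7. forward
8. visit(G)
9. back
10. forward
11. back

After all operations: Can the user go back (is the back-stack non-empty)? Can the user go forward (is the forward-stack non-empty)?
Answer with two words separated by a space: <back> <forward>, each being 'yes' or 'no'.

After 1 (visit(I)): cur=I back=1 fwd=0
After 2 (back): cur=HOME back=0 fwd=1
After 3 (visit(C)): cur=C back=1 fwd=0
After 4 (back): cur=HOME back=0 fwd=1
After 5 (forward): cur=C back=1 fwd=0
After 6 (back): cur=HOME back=0 fwd=1
After 7 (forward): cur=C back=1 fwd=0
After 8 (visit(G)): cur=G back=2 fwd=0
After 9 (back): cur=C back=1 fwd=1
After 10 (forward): cur=G back=2 fwd=0
After 11 (back): cur=C back=1 fwd=1

Answer: yes yes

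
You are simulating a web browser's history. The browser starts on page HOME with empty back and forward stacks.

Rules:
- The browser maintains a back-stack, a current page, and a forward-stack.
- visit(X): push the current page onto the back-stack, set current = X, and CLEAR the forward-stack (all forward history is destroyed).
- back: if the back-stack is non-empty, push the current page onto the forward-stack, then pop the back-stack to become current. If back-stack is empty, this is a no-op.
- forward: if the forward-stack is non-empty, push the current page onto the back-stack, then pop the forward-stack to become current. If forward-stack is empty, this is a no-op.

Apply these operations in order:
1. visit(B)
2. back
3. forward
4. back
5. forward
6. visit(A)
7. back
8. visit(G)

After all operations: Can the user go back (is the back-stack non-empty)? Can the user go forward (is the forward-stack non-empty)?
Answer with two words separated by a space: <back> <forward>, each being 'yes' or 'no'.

After 1 (visit(B)): cur=B back=1 fwd=0
After 2 (back): cur=HOME back=0 fwd=1
After 3 (forward): cur=B back=1 fwd=0
After 4 (back): cur=HOME back=0 fwd=1
After 5 (forward): cur=B back=1 fwd=0
After 6 (visit(A)): cur=A back=2 fwd=0
After 7 (back): cur=B back=1 fwd=1
After 8 (visit(G)): cur=G back=2 fwd=0

Answer: yes no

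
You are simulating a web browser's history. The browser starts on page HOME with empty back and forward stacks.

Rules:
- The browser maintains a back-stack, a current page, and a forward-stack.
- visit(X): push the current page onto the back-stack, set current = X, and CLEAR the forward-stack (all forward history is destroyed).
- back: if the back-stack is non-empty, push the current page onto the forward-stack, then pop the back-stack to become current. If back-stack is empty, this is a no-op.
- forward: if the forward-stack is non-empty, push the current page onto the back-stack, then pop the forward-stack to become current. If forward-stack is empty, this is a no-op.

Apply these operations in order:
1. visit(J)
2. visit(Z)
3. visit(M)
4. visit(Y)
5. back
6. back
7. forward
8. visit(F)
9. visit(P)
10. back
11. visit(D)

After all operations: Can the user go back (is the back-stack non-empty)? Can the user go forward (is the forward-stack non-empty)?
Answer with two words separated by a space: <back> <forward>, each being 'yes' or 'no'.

Answer: yes no

Derivation:
After 1 (visit(J)): cur=J back=1 fwd=0
After 2 (visit(Z)): cur=Z back=2 fwd=0
After 3 (visit(M)): cur=M back=3 fwd=0
After 4 (visit(Y)): cur=Y back=4 fwd=0
After 5 (back): cur=M back=3 fwd=1
After 6 (back): cur=Z back=2 fwd=2
After 7 (forward): cur=M back=3 fwd=1
After 8 (visit(F)): cur=F back=4 fwd=0
After 9 (visit(P)): cur=P back=5 fwd=0
After 10 (back): cur=F back=4 fwd=1
After 11 (visit(D)): cur=D back=5 fwd=0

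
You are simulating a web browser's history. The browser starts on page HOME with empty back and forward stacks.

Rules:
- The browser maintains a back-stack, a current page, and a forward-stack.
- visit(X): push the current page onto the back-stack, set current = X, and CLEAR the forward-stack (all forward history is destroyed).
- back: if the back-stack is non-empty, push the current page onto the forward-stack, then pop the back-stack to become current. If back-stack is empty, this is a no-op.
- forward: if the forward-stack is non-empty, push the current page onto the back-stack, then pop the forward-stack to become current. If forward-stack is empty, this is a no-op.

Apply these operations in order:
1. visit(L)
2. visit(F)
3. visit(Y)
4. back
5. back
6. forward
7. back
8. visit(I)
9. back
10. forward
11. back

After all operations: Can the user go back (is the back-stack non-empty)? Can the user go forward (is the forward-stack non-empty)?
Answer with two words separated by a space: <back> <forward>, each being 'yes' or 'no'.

After 1 (visit(L)): cur=L back=1 fwd=0
After 2 (visit(F)): cur=F back=2 fwd=0
After 3 (visit(Y)): cur=Y back=3 fwd=0
After 4 (back): cur=F back=2 fwd=1
After 5 (back): cur=L back=1 fwd=2
After 6 (forward): cur=F back=2 fwd=1
After 7 (back): cur=L back=1 fwd=2
After 8 (visit(I)): cur=I back=2 fwd=0
After 9 (back): cur=L back=1 fwd=1
After 10 (forward): cur=I back=2 fwd=0
After 11 (back): cur=L back=1 fwd=1

Answer: yes yes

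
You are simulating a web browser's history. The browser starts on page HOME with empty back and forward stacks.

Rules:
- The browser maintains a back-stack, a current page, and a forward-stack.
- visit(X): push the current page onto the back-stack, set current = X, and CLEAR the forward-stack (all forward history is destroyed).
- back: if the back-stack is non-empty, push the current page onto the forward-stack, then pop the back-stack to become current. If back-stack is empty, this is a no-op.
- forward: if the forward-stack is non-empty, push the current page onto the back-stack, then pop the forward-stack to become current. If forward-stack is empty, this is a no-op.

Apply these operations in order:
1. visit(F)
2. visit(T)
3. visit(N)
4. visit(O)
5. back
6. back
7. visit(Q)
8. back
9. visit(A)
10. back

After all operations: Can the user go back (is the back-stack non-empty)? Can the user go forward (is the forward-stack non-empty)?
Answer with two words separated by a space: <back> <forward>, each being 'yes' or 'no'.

After 1 (visit(F)): cur=F back=1 fwd=0
After 2 (visit(T)): cur=T back=2 fwd=0
After 3 (visit(N)): cur=N back=3 fwd=0
After 4 (visit(O)): cur=O back=4 fwd=0
After 5 (back): cur=N back=3 fwd=1
After 6 (back): cur=T back=2 fwd=2
After 7 (visit(Q)): cur=Q back=3 fwd=0
After 8 (back): cur=T back=2 fwd=1
After 9 (visit(A)): cur=A back=3 fwd=0
After 10 (back): cur=T back=2 fwd=1

Answer: yes yes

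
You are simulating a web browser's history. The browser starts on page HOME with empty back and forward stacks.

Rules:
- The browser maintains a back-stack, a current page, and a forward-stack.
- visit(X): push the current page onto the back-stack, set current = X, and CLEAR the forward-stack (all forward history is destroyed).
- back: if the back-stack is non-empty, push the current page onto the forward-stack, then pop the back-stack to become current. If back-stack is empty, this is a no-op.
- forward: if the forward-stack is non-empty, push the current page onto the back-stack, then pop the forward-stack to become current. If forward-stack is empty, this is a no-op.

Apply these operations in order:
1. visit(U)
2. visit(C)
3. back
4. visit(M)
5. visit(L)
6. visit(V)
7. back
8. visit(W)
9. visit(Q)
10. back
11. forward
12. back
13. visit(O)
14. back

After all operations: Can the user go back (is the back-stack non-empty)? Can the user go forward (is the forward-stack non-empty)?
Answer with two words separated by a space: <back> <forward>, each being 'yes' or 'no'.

After 1 (visit(U)): cur=U back=1 fwd=0
After 2 (visit(C)): cur=C back=2 fwd=0
After 3 (back): cur=U back=1 fwd=1
After 4 (visit(M)): cur=M back=2 fwd=0
After 5 (visit(L)): cur=L back=3 fwd=0
After 6 (visit(V)): cur=V back=4 fwd=0
After 7 (back): cur=L back=3 fwd=1
After 8 (visit(W)): cur=W back=4 fwd=0
After 9 (visit(Q)): cur=Q back=5 fwd=0
After 10 (back): cur=W back=4 fwd=1
After 11 (forward): cur=Q back=5 fwd=0
After 12 (back): cur=W back=4 fwd=1
After 13 (visit(O)): cur=O back=5 fwd=0
After 14 (back): cur=W back=4 fwd=1

Answer: yes yes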